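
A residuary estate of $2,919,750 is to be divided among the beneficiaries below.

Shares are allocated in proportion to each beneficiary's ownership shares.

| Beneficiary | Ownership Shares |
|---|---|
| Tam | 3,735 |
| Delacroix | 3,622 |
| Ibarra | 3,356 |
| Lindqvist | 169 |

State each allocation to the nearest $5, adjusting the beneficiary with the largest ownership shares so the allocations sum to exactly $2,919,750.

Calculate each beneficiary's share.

Tam: $1,002,135 | Delacroix: $971,820 | Ibarra: $900,450 | Lindqvist: $45,345

Sum of ownership shares: 10,882.
Raw shares: Tam 3,735/10,882 × $2,919,750 = 1,002,138.05; Delacroix 3,622/10,882 × $2,919,750 = 971,819.01; Ibarra 3,356/10,882 × $2,919,750 = 900,448.54; Lindqvist 169/10,882 × $2,919,750 = 45,344.40.
Rounded to nearest $5: Tam $1,002,140; Delacroix $971,820; Ibarra $900,450; Lindqvist $45,345. Sum = $2,919,755.
Difference $2,919,750 − $2,919,755 = −$5 applied to largest ownership shares (Tam): Tam becomes $1,002,135.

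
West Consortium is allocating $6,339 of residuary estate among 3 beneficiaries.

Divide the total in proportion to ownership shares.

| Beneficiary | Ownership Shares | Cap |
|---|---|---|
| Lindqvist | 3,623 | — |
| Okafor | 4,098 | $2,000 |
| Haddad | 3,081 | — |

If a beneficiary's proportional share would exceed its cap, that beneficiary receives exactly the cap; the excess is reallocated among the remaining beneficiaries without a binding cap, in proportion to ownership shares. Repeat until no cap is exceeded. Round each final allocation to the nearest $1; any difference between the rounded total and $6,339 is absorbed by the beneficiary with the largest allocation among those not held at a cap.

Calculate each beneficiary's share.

Lindqvist: $2,345; Okafor: $2,000; Haddad: $1,994

Combined ownership shares = 10,802.
Proportional shares (ignoring caps): Lindqvist 2,126.11; Okafor 2,404.85; Haddad 1,808.04.
Cap binds for Okafor ($2,000); balance $4,339 reallocated over remaining ownership shares 6,704.
Shares after redistribution: Lindqvist 2,344.90 → $2,345; Haddad 1,994.10 → $1,994.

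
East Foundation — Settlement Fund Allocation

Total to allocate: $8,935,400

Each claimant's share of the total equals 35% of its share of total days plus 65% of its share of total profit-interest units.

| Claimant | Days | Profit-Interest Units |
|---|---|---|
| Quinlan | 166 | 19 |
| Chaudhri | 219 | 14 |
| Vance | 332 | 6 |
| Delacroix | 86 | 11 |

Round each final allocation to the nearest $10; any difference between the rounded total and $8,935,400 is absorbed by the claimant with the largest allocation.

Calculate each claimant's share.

Days total 803; profit-interest units total 50.
Composite weights (35% days + 65% profit-interest units): Quinlan 0.3194; Chaudhri 0.2775; Vance 0.2227; Delacroix 0.1805.
Proportional shares: Quinlan 2,853,552.82; Chaudhri 2,479,167.35; Vance 1,989,979.23; Delacroix 1,612,700.61.
Rounded to nearest $10: Quinlan $2,853,550; Chaudhri $2,479,170; Vance $1,989,980; Delacroix $1,612,700. Sum = $8,935,400.
Rounded total matches; no reconciliation needed.

Quinlan: $2,853,550 | Chaudhri: $2,479,170 | Vance: $1,989,980 | Delacroix: $1,612,700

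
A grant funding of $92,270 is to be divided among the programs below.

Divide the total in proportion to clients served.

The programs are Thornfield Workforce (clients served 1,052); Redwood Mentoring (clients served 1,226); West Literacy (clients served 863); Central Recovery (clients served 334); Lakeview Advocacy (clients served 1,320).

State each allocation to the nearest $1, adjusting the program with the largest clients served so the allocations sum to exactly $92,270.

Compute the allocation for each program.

Combined clients served = 4,795.
Raw shares: Thornfield Workforce 1,052/4,795 × $92,270 = 20,243.60; Redwood Mentoring 1,226/4,795 × $92,270 = 23,591.87; West Literacy 863/4,795 × $92,270 = 16,606.68; Central Recovery 334/4,795 × $92,270 = 6,427.15; Lakeview Advocacy 1,320/4,795 × $92,270 = 25,400.71.
Rounded to nearest $1: Thornfield Workforce $20,244; Redwood Mentoring $23,592; West Literacy $16,607; Central Recovery $6,427; Lakeview Advocacy $25,401. Sum = $92,271.
Difference $92,270 − $92,271 = −$1 applied to largest clients served (Lakeview Advocacy): Lakeview Advocacy becomes $25,400.

Thornfield Workforce: $20,244 · Redwood Mentoring: $23,592 · West Literacy: $16,607 · Central Recovery: $6,427 · Lakeview Advocacy: $25,400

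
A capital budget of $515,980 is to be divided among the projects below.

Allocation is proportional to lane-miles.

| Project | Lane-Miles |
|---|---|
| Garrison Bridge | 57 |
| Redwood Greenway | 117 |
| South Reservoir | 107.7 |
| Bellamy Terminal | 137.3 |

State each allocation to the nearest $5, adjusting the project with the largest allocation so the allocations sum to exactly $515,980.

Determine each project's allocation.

Combined lane-miles = 419.
Pro-rata amounts: Garrison Bridge 57/419 × $515,980 = 70,192.98; Redwood Greenway 117/419 × $515,980 = 144,080.33; South Reservoir 107.7/419 × $515,980 = 132,627.79; Bellamy Terminal 137.3/419 × $515,980 = 169,078.89.
At nearest $5: Garrison Bridge $70,195; Redwood Greenway $144,080; South Reservoir $132,630; Bellamy Terminal $169,080. Sum = $515,985.
Difference $515,980 − $515,985 = −$5 applied to largest allocation (Bellamy Terminal): Bellamy Terminal becomes $169,075.

Garrison Bridge: $70,195 | Redwood Greenway: $144,080 | South Reservoir: $132,630 | Bellamy Terminal: $169,075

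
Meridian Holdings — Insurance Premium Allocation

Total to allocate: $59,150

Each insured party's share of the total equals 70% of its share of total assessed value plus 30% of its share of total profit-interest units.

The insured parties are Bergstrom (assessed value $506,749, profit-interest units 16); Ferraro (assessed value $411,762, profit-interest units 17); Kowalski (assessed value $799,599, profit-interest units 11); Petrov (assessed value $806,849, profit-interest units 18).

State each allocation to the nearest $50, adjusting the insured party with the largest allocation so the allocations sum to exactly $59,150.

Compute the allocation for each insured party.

Bergstrom: $12,900 · Ferraro: $11,600 · Kowalski: $16,250 · Petrov: $18,400

Totals — assessed value 2,524,959, profit-interest units 62.
Composite weights (70% assessed value + 30% profit-interest units): Bergstrom 0.2179; Ferraro 0.1964; Kowalski 0.2749; Petrov 0.3108.
Raw shares: Bergstrom 12,889.17; Ferraro 11,617.76; Kowalski 16,260.36; Petrov 18,382.71.
Rounded to nearest $50: Bergstrom $12,900; Ferraro $11,600; Kowalski $16,250; Petrov $18,400. Sum = $59,150.
No rounding difference to absorb.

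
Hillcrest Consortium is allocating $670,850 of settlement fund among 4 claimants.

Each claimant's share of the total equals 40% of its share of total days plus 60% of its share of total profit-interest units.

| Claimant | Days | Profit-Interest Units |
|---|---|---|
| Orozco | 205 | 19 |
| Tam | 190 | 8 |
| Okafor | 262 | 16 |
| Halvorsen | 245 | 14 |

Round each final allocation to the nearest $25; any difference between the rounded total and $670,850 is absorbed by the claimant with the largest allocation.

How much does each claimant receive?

Totals — days 902, profit-interest units 57.
Combined weights (40% days + 60% profit-interest units): Orozco 0.2909; Tam 0.1685; Okafor 0.2846; Halvorsen 0.2560.
Unrounded shares: Orozco 195,156.36; Tam 113,016.58; Okafor 190,928.81; Halvorsen 171,748.25.
After rounding ($25): Orozco $195,150; Tam $113,025; Okafor $190,925; Halvorsen $171,750. Sum = $670,850.
Sum already equals the total — no adjustment.

Orozco: $195,150 · Tam: $113,025 · Okafor: $190,925 · Halvorsen: $171,750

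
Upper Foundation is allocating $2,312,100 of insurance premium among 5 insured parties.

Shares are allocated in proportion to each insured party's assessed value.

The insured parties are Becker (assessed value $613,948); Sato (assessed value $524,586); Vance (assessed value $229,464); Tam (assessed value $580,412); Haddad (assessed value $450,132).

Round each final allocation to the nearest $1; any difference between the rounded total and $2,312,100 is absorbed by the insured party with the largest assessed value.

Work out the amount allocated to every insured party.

Becker: $591,822 · Sato: $505,680 · Vance: $221,194 · Tam: $559,494 · Haddad: $433,910

Sum of assessed value: 613,948 + 524,586 + 229,464 + 580,412 + 450,132 = 2,398,542.
Proportional shares: Becker 591,821.69; Sato 505,680.24; Vance 221,194.26; Tam 559,494.30; Haddad 433,909.52.
Rounded to nearest $1: Becker $591,822; Sato $505,680; Vance $221,194; Tam $559,494; Haddad $433,910. Sum = $2,312,100.
Rounded total matches; no reconciliation needed.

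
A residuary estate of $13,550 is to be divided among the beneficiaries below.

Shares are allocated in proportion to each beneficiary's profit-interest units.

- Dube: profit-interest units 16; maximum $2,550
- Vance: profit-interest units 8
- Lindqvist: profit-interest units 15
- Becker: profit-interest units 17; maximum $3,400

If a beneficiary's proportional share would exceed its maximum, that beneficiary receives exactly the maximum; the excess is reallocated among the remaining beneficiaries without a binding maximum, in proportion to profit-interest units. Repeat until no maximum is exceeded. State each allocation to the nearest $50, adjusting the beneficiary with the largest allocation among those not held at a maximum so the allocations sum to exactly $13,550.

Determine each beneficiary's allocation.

Dube: $2,550 | Vance: $2,650 | Lindqvist: $4,950 | Becker: $3,400

Sum of profit-interest units: 56.
Unconstrained shares: Dube 3,871.43; Vance 1,935.71; Lindqvist 3,629.46; Becker 4,113.39.
Cap binds for Dube ($2,550), Becker ($3,400); balance $7,600 reallocated over remaining profit-interest units 23.
Redistributed shares: Vance 2,643.48 → $2,650; Lindqvist 4,956.52 → $4,950.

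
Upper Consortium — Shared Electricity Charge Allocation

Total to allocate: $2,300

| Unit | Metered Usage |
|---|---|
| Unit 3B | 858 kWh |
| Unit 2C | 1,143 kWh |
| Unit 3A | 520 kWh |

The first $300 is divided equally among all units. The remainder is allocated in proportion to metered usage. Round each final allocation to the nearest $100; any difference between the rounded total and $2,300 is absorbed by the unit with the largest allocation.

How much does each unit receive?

Unit 3B: $800 · Unit 2C: $1,000 · Unit 3A: $500

First tranche $300 split equally: $100 each.
Remainder $2,000 by metered usage (total 2,521): Unit 3B 680.68 → $700; Unit 2C 906.78 → $900; Unit 3A 412.53 → $400.
Totals: Unit 3B $100 + $700 = $800; Unit 2C $100 + $900 = $1,000; Unit 3A $100 + $400 = $500.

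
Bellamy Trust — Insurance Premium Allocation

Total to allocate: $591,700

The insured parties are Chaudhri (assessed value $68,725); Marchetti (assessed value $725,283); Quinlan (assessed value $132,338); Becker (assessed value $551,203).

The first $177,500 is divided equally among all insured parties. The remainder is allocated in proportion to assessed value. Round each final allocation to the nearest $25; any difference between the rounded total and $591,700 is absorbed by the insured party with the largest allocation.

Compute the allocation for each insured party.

First tranche $177,500 split equally: $44,375 each.
Remainder $414,200 by assessed value (total 1,477,549): Chaudhri 19,265.62 → $19,275; Marchetti 203,317.94 → $203,325; Quinlan 37,098.19 → $37,100; Becker 154,518.25 → $154,525.
Rounding difference −$25 on remainder applied to Marchetti.
Totals: Chaudhri $44,375 + $19,275 = $63,650; Marchetti $44,375 + $203,300 = $247,675; Quinlan $44,375 + $37,100 = $81,475; Becker $44,375 + $154,525 = $198,900.

Chaudhri: $63,650 · Marchetti: $247,675 · Quinlan: $81,475 · Becker: $198,900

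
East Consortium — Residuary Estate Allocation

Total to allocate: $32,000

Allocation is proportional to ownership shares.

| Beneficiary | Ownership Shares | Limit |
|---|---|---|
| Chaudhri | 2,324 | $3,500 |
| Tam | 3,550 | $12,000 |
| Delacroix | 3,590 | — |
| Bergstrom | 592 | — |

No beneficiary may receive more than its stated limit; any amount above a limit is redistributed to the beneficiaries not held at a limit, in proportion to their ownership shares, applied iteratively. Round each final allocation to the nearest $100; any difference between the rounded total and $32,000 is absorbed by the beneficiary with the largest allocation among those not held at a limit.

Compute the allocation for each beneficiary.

Chaudhri: $3,500; Tam: $12,000; Delacroix: $14,200; Bergstrom: $2,300

Ownership shares total: 10,056.
Proportional shares (ignoring caps): Chaudhri 7,395.39; Tam 11,296.74; Delacroix 11,424.03; Bergstrom 1,883.85.
Capped: Chaudhri ($3,500); remaining pool $28,500 reallocated over remaining ownership shares 7,732.
Capped: Tam ($12,000); remaining pool $16,500 reallocated over remaining ownership shares 4,182.
Shares after redistribution: Delacroix 14,164.28 → $14,200; Bergstrom 2,335.72 → $2,300.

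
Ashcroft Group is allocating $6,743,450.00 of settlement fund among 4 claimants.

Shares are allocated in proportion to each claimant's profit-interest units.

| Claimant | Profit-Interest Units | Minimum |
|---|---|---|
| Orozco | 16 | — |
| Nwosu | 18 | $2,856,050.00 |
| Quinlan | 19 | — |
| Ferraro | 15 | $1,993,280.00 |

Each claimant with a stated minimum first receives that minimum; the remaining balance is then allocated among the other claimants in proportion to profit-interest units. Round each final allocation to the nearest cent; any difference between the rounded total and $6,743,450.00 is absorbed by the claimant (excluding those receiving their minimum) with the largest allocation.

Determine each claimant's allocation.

Orozco: $865,883.43 | Nwosu: $2,856,050.00 | Quinlan: $1,028,236.57 | Ferraro: $1,993,280.00

Minimums first: Nwosu $2,856,050.00; Ferraro $1,993,280.00. Balance $1,894,120.00.
Balance split over remaining profit-interest units 35: Orozco 865,883.4286 → $865,883.43; Quinlan 1,028,236.5714 → $1,028,236.57.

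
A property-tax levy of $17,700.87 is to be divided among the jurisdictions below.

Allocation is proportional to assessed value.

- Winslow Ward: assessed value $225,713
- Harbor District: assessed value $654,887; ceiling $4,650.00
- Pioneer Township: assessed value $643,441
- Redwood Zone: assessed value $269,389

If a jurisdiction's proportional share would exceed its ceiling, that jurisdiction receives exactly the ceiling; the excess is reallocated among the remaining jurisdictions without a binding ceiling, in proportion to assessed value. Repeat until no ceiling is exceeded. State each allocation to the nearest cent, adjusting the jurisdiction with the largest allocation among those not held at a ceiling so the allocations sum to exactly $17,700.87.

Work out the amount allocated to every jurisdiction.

Winslow Ward: $2,587.30; Harbor District: $4,650.00; Pioneer Township: $7,375.62; Redwood Zone: $3,087.95

Assessed value total: 1,793,430.
Pro-rata shares before constraints: Winslow Ward 2,227.7516; Harbor District 6,463.6309; Pioneer Township 6,350.6607; Redwood Zone 2,658.8268.
Held at cap: Harbor District ($4,650.00); balance $13,050.87 reallocated over remaining assessed value 1,138,543.
Redistributed shares: Winslow Ward 2,587.2989 → $2,587.30; Pioneer Township 7,375.6238 → $7,375.62; Redwood Zone 3,087.9473 → $3,087.95.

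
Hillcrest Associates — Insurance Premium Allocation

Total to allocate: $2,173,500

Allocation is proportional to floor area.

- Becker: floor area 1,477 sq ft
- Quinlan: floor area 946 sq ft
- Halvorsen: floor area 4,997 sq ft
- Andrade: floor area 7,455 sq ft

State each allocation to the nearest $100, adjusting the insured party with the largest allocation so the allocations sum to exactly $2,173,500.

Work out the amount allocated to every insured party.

Becker: $215,800 · Quinlan: $138,200 · Halvorsen: $730,100 · Andrade: $1,089,400

Floor area total: 14,875.
Pro-rata amounts: Becker 1,477/14,875 × $2,173,500 = 215,815.76; Quinlan 946/14,875 × $2,173,500 = 138,227.29; Halvorsen 4,997/14,875 × $2,173,500 = 730,149.88; Andrade 7,455/14,875 × $2,173,500 = 1,089,307.06.
After rounding ($100): Becker $215,800; Quinlan $138,200; Halvorsen $730,100; Andrade $1,089,300. Sum = $2,173,400.
Difference $2,173,500 − $2,173,400 = +$100 applied to largest allocation (Andrade): Andrade becomes $1,089,400.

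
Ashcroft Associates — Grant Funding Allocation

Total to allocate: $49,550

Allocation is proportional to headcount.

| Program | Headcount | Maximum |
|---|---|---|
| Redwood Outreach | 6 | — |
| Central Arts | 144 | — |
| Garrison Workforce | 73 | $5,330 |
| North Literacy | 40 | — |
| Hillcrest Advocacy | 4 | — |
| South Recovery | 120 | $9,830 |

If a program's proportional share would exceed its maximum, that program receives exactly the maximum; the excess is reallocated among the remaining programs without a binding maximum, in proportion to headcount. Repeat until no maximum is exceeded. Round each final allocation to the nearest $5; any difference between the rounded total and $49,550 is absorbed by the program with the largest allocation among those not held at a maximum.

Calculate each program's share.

Redwood Outreach: $1,065 | Central Arts: $25,525 | Garrison Workforce: $5,330 | North Literacy: $7,090 | Hillcrest Advocacy: $710 | South Recovery: $9,830

Total headcount = 387.
Unconstrained shares: Redwood Outreach 768.22; Central Arts 18,437.21; Garrison Workforce 9,346.64; North Literacy 5,121.45; Hillcrest Advocacy 512.14; South Recovery 15,364.34.
Held at cap: Garrison Workforce ($5,330), South Recovery ($9,830); balance $34,390 reallocated over remaining headcount 194.
Shares after redistribution: Redwood Outreach 1,063.61 → $1,065; Central Arts 25,526.60 → $25,525; North Literacy 7,090.72 → $7,090; Hillcrest Advocacy 709.07 → $710.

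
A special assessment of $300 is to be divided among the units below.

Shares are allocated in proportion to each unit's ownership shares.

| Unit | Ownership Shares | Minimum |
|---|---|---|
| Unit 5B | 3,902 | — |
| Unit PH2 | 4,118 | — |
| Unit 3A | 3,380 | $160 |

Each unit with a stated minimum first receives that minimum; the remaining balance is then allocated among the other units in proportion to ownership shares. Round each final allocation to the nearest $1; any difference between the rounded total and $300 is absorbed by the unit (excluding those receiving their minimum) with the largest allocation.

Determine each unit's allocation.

Unit 5B: $68 | Unit PH2: $72 | Unit 3A: $160

Guaranteed amounts: Unit 3A $160. Residual $140.
Residual split over remaining ownership shares 8,020: Unit 5B 68.11 → $68; Unit PH2 71.89 → $72.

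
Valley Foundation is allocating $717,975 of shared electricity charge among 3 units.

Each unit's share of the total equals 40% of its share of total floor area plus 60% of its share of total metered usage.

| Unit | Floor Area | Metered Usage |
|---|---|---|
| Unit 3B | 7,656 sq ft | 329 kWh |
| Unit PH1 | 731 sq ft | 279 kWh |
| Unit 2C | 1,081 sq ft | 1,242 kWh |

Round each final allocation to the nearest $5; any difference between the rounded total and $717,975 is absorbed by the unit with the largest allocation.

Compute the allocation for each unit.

Floor area total 9,468; metered usage total 1,850.
Composite weights (40% floor area + 60% metered usage): Unit 3B 0.4302; Unit PH1 0.1214; Unit 2C 0.4485.
Pro-rata amounts: Unit 3B 308,837.02; Unit PH1 87,140.24; Unit 2C 321,997.74.
Rounded to nearest $5: Unit 3B $308,835; Unit PH1 $87,140; Unit 2C $322,000. Sum = $717,975.
Rounded total matches; no reconciliation needed.

Unit 3B: $308,835; Unit PH1: $87,140; Unit 2C: $322,000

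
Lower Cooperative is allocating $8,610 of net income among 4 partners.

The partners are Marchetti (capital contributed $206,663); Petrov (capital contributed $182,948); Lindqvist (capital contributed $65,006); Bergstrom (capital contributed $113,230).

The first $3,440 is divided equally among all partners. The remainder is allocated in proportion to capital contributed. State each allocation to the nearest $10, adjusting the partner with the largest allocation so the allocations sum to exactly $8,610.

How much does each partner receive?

Marchetti: $2,740 · Petrov: $2,530 · Lindqvist: $1,450 · Bergstrom: $1,890

$3,440 shared equally gives $860 per partner.
Remainder $5,170 by capital contributed (total 567,847): Marchetti 1,881.58 → $1,880; Petrov 1,665.66 → $1,670; Lindqvist 591.85 → $590; Bergstrom 1,030.91 → $1,030.
Totals: Marchetti $860 + $1,880 = $2,740; Petrov $860 + $1,670 = $2,530; Lindqvist $860 + $590 = $1,450; Bergstrom $860 + $1,030 = $1,890.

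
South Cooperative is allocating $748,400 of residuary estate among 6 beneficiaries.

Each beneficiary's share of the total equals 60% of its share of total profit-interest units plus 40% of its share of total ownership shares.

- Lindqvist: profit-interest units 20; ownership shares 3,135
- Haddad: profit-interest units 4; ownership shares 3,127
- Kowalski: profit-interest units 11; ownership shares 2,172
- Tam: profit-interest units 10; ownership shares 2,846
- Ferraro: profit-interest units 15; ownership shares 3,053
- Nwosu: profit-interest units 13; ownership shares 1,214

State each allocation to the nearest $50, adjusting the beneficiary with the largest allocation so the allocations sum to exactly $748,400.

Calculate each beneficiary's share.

Lindqvist: $183,400; Haddad: $84,800; Kowalski: $109,500; Tam: $116,300; Ferraro: $151,050; Nwosu: $103,350

Profit-interest units total 73; ownership shares total 15,547.
Composite weights (60% profit-interest units + 40% ownership shares): Lindqvist 0.2450; Haddad 0.1133; Kowalski 0.1463; Tam 0.1554; Ferraro 0.2018; Nwosu 0.1381.
Unrounded shares: Lindqvist 183,389.59; Haddad 84,815.82; Kowalski 109,485.77; Tam 116,312.52; Ferraro 151,054.50; Nwosu 103,341.79.
Rounded to nearest $50: Lindqvist $183,400; Haddad $84,800; Kowalski $109,500; Tam $116,300; Ferraro $151,050; Nwosu $103,350. Sum = $748,400.
Rounded total matches; no reconciliation needed.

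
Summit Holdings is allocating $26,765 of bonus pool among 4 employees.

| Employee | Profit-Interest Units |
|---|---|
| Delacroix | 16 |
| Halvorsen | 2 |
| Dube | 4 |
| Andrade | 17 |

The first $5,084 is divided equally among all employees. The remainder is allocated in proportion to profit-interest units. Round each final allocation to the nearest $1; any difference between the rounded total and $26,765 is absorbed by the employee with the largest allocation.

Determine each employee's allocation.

Equal tier: $5,084 ÷ 4 = $1,271 apiece.
Remainder $21,681 by profit-interest units (total 39): Delacroix 8,894.77 → $8,895; Halvorsen 1,111.85 → $1,112; Dube 2,223.69 → $2,224; Andrade 9,450.69 → $9,451.
Rounding difference −$1 on remainder applied to Andrade.
Totals: Delacroix $1,271 + $8,895 = $10,166; Halvorsen $1,271 + $1,112 = $2,383; Dube $1,271 + $2,224 = $3,495; Andrade $1,271 + $9,450 = $10,721.

Delacroix: $10,166 | Halvorsen: $2,383 | Dube: $3,495 | Andrade: $10,721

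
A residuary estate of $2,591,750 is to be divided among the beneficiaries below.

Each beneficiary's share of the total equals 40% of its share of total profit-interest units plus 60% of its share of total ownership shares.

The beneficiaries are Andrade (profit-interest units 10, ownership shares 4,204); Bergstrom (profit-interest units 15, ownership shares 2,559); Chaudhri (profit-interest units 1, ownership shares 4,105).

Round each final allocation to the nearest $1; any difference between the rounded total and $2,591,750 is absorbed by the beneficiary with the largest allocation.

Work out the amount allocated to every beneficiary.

Andrade: $1,000,261; Bergstrom: $964,251; Chaudhri: $627,238

Profit-interest units total 26; ownership shares total 10,868.
Composite weights (40% profit-interest units + 60% ownership shares): Andrade 0.3859; Bergstrom 0.3720; Chaudhri 0.2420.
Pro-rata amounts: Andrade 1,000,260.97; Bergstrom 964,251.19; Chaudhri 627,237.84.
After rounding ($1): Andrade $1,000,261; Bergstrom $964,251; Chaudhri $627,238. Sum = $2,591,750.
No rounding difference to absorb.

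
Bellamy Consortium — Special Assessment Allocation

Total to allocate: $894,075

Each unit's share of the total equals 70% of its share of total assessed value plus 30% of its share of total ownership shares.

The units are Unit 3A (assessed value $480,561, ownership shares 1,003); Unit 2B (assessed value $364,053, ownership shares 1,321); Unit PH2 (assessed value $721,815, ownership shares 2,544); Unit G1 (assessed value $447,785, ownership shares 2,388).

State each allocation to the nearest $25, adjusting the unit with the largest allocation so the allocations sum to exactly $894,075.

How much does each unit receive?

Unit 3A: $186,400; Unit 2B: $161,950; Unit PH2: $318,325; Unit G1: $227,400

Totals — assessed value 2,014,214, ownership shares 7,256.
Composite weights (70% assessed value + 30% ownership shares): Unit 3A 0.2085; Unit 2B 0.1811; Unit PH2 0.3560; Unit G1 0.2544.
Pro-rata amounts: Unit 3A 186,395.45; Unit 2B 161,949.39; Unit PH2 318,321.42; Unit G1 227,408.74.
Rounded to nearest $25: Unit 3A $186,400; Unit 2B $161,950; Unit PH2 $318,325; Unit G1 $227,400. Sum = $894,075.
No rounding difference to absorb.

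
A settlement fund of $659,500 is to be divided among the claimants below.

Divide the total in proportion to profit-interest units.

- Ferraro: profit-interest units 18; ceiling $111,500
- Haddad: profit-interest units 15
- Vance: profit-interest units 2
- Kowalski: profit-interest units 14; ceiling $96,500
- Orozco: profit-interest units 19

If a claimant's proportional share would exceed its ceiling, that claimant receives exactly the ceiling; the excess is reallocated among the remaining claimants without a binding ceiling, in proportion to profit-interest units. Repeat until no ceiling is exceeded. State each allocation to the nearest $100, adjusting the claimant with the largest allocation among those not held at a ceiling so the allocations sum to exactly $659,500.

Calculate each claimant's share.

Sum of profit-interest units: 68.
Proportional shares (ignoring caps): Ferraro 174,573.53; Haddad 145,477.94; Vance 19,397.06; Kowalski 135,779.41; Orozco 184,272.06.
Capped: Ferraro ($111,500), Kowalski ($96,500); remaining pool $451,500 reallocated over remaining profit-interest units 36.
Remaining shares: Haddad 188,125.00 → $188,100; Vance 25,083.33 → $25,100; Orozco 238,291.67 → $238,300.

Ferraro: $111,500 · Haddad: $188,100 · Vance: $25,100 · Kowalski: $96,500 · Orozco: $238,300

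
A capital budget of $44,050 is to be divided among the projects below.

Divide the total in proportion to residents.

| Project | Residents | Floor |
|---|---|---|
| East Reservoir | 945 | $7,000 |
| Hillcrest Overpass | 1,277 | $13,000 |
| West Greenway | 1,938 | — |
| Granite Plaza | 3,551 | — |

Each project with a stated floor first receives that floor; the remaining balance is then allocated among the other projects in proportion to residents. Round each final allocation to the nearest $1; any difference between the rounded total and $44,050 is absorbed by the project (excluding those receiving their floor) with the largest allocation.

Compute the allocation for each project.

East Reservoir: $7,000 · Hillcrest Overpass: $13,000 · West Greenway: $8,491 · Granite Plaza: $15,559

Guaranteed amounts: East Reservoir $7,000; Hillcrest Overpass $13,000. Remaining pool $24,050.
Remaining pool split over remaining residents 5,489: West Greenway 8,491.33 → $8,491; Granite Plaza 15,558.67 → $15,559.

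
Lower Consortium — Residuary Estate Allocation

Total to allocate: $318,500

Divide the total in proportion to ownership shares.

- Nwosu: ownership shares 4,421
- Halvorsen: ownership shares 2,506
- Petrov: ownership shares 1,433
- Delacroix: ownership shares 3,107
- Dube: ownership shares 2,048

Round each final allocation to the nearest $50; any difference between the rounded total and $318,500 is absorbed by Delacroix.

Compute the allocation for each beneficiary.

Nwosu: $104,200 | Halvorsen: $59,050 | Petrov: $33,750 | Delacroix: $73,250 | Dube: $48,250

Sum of ownership shares: 13,515.
Unrounded shares: Nwosu 4,421/13,515 × $318,500 = 104,187.09; Halvorsen 2,506/13,515 × $318,500 = 59,057.42; Petrov 1,433/13,515 × $318,500 = 33,770.66; Delacroix 3,107/13,515 × $318,500 = 73,220.83; Dube 2,048/13,515 × $318,500 = 48,264.00.
Rounded to nearest $50: Nwosu $104,200; Halvorsen $59,050; Petrov $33,750; Delacroix $73,200; Dube $48,250. Sum = $318,450.
Difference $318,500 − $318,450 = +$50 applied to Delacroix: Delacroix becomes $73,250.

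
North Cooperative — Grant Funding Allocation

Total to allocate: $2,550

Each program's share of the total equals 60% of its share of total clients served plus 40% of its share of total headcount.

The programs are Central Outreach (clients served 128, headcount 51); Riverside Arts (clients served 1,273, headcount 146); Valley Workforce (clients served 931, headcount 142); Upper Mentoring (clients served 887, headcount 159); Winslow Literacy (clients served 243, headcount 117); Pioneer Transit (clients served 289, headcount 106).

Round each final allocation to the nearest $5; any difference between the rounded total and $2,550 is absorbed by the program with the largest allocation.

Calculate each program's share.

Totals — clients served 3,751, headcount 721.
Composite weights (60% clients served + 40% headcount): Central Outreach 0.0488; Riverside Arts 0.2846; Valley Workforce 0.2277; Upper Mentoring 0.2301; Winslow Literacy 0.1038; Pioneer Transit 0.1050.
Proportional shares: Central Outreach 124.36; Riverside Arts 725.79; Valley Workforce 580.63; Upper Mentoring 586.74; Winslow Literacy 264.64; Pioneer Transit 267.84.
At nearest $5: Central Outreach $125; Riverside Arts $725; Valley Workforce $580; Upper Mentoring $585; Winslow Literacy $265; Pioneer Transit $270. Sum = $2,550.
Rounded total matches; no reconciliation needed.

Central Outreach: $125; Riverside Arts: $725; Valley Workforce: $580; Upper Mentoring: $585; Winslow Literacy: $265; Pioneer Transit: $270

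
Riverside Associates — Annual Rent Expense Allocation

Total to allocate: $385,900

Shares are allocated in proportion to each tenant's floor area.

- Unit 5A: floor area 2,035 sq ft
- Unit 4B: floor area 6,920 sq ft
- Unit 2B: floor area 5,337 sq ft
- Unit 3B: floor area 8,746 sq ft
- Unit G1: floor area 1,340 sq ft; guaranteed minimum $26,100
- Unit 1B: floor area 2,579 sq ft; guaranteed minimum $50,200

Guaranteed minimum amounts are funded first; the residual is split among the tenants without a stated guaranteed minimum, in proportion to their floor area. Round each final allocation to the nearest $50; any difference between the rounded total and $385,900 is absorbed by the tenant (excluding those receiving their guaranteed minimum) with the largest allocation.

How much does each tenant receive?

Unit 5A: $27,350 · Unit 4B: $93,000 · Unit 2B: $71,700 · Unit 3B: $117,550 · Unit G1: $26,100 · Unit 1B: $50,200

Fund the minimums — Unit G1 $26,100; Unit 1B $50,200. Residual $309,600.
Residual split over remaining floor area 23,038: Unit 5A 27,347.69 → $27,350; Unit 4B 92,995.57 → $93,000; Unit 2B 71,722.16 → $71,700; Unit 3B 117,534.58 → $117,550.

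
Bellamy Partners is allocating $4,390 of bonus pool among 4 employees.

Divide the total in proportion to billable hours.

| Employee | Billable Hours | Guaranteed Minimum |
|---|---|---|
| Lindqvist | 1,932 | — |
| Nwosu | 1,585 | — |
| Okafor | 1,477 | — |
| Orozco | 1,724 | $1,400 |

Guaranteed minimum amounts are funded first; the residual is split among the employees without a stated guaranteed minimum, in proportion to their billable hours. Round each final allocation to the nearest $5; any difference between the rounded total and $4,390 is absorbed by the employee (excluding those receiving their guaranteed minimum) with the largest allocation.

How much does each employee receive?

Lindqvist: $1,155; Nwosu: $950; Okafor: $885; Orozco: $1,400

Minimums first: Orozco $1,400. Residual $2,990.
Residual split over remaining billable hours 4,994: Lindqvist 1,156.72 → $1,155; Nwosu 948.97 → $950; Okafor 884.31 → $885.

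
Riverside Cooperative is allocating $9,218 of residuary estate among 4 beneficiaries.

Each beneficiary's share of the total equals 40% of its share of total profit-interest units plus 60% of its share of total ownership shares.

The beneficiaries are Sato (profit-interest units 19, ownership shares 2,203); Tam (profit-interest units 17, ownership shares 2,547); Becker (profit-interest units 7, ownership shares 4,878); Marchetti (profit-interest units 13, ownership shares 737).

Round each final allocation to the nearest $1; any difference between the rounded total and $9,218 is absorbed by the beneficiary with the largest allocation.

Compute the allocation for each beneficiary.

Sato: $2,427 · Tam: $2,478 · Becker: $3,064 · Marchetti: $1,249

Profit-interest units total 56; ownership shares total 10,365.
Composite weights (40% profit-interest units + 60% ownership shares): Sato 0.2632; Tam 0.2689; Becker 0.3324; Marchetti 0.1355.
Pro-rata amounts: Sato 2,426.54; Tam 2,478.42; Becker 3,063.82; Marchetti 1,249.22.
After rounding ($1): Sato $2,427; Tam $2,478; Becker $3,064; Marchetti $1,249. Sum = $9,218.
No rounding difference to absorb.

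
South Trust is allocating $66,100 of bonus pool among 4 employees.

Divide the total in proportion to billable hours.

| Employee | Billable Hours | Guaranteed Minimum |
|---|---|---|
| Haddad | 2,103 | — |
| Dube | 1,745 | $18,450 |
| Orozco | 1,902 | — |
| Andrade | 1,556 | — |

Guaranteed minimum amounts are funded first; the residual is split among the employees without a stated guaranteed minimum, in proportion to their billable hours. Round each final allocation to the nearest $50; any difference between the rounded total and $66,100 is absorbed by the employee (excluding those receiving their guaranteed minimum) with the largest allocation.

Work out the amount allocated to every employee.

Minimums first: Dube $18,450. Balance $47,650.
Balance split over remaining billable hours 5,561: Haddad 18,019.77 → $18,000; Orozco 16,297.48 → $16,300; Andrade 13,332.75 → $13,350.

Haddad: $18,000 · Dube: $18,450 · Orozco: $16,300 · Andrade: $13,350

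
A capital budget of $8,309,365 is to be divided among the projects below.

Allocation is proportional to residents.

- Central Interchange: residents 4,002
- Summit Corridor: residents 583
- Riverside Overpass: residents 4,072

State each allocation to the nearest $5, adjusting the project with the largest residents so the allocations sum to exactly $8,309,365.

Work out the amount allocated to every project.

Central Interchange: $3,841,295 · Summit Corridor: $559,590 · Riverside Overpass: $3,908,480

Residents total: 4,002 + 583 + 4,072 = 8,657.
Proportional shares: Central Interchange 3,841,293.60; Summit Corridor 559,588.75; Riverside Overpass 3,908,482.65.
After rounding ($5): Central Interchange $3,841,295; Summit Corridor $559,590; Riverside Overpass $3,908,485. Sum = $8,309,370.
Difference $8,309,365 − $8,309,370 = −$5 applied to largest residents (Riverside Overpass): Riverside Overpass becomes $3,908,480.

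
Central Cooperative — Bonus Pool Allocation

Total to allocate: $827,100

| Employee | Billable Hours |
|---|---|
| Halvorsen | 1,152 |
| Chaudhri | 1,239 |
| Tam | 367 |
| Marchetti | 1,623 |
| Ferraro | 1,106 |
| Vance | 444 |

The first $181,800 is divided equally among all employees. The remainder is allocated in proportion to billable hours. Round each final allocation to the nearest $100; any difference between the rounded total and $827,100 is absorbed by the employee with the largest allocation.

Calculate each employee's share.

First tranche $181,800 split equally: $30,300 each.
Remainder $645,300 by billable hours (total 5,931): Halvorsen 125,339.00 → $125,300; Chaudhri 134,804.70 → $134,800; Tam 39,930.05 → $39,900; Marchetti 176,584.37 → $176,600; Ferraro 120,334.14 → $120,300; Vance 48,307.74 → $48,300.
Rounding difference +$100 on remainder applied to Marchetti.
Totals: Halvorsen $30,300 + $125,300 = $155,600; Chaudhri $30,300 + $134,800 = $165,100; Tam $30,300 + $39,900 = $70,200; Marchetti $30,300 + $176,700 = $207,000; Ferraro $30,300 + $120,300 = $150,600; Vance $30,300 + $48,300 = $78,600.

Halvorsen: $155,600 · Chaudhri: $165,100 · Tam: $70,200 · Marchetti: $207,000 · Ferraro: $150,600 · Vance: $78,600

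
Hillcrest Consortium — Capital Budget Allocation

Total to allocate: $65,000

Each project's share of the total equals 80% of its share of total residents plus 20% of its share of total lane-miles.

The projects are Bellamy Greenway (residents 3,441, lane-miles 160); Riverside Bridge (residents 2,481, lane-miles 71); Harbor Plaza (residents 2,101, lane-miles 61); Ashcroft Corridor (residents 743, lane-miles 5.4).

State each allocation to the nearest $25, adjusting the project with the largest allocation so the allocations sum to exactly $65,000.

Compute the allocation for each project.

Residents total 8,766; lane-miles total 297.4.
Combined weights (80% residents + 20% lane-miles): Bellamy Greenway 0.4216; Riverside Bridge 0.2742; Harbor Plaza 0.2328; Ashcroft Corridor 0.0714.
Raw shares: Bellamy Greenway 27,405.99; Riverside Bridge 17,820.88; Harbor Plaza 15,129.60; Ashcroft Corridor 4,643.53.
At nearest $25: Bellamy Greenway $27,400; Riverside Bridge $17,825; Harbor Plaza $15,125; Ashcroft Corridor $4,650. Sum = $65,000.
Rounded total matches; no reconciliation needed.

Bellamy Greenway: $27,400 · Riverside Bridge: $17,825 · Harbor Plaza: $15,125 · Ashcroft Corridor: $4,650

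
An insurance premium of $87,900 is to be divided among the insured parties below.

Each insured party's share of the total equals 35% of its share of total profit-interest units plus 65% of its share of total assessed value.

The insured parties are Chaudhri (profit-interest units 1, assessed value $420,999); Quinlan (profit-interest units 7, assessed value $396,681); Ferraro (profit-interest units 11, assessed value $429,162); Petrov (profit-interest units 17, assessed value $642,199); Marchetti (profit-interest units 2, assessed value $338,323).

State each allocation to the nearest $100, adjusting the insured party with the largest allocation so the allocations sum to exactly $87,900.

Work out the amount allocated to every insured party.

Chaudhri: $11,600 · Quinlan: $15,800 · Ferraro: $19,900 · Petrov: $30,300 · Marchetti: $10,300

Profit-interest units total 38; assessed value total 2,227,364.
Composite weights (35% profit-interest units + 65% assessed value): Chaudhri 0.1321; Quinlan 0.1802; Ferraro 0.2266; Petrov 0.3440; Marchetti 0.1172.
Unrounded shares: Chaudhri 11,608.82; Quinlan 15,842.66; Ferraro 19,914.26; Petrov 30,236.59; Marchetti 10,297.67.
After rounding ($100): Chaudhri $11,600; Quinlan $15,800; Ferraro $19,900; Petrov $30,200; Marchetti $10,300. Sum = $87,800.
Difference $87,900 − $87,800 = +$100 applied to largest allocation (Petrov): Petrov becomes $30,300.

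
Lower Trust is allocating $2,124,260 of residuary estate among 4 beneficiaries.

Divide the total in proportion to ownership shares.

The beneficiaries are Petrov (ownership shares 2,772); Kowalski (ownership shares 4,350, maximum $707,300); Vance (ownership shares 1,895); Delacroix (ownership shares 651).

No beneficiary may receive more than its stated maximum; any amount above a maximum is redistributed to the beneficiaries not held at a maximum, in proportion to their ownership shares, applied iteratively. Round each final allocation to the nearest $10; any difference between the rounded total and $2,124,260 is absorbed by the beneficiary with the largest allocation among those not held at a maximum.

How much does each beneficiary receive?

Combined ownership shares = 9,668.
Pro-rata shares before constraints: Petrov 609,065.86; Kowalski 955,785.17; Vance 416,370.78; Delacroix 143,038.19.
Cap binds for Kowalski ($707,300); residual $1,416,960 reallocated over remaining ownership shares 5,318.
Shares after redistribution: Petrov 738,588.40 → $738,590; Vance 504,915.23 → $504,920; Delacroix 173,456.37 → $173,460.
Rounding difference −$10 applied to Petrov → $738,580.

Petrov: $738,580 · Kowalski: $707,300 · Vance: $504,920 · Delacroix: $173,460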